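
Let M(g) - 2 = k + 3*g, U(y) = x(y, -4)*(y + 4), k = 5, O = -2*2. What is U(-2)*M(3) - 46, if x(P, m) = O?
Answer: -174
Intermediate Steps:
O = -4
x(P, m) = -4
U(y) = -16 - 4*y (U(y) = -4*(y + 4) = -4*(4 + y) = -16 - 4*y)
M(g) = 7 + 3*g (M(g) = 2 + (5 + 3*g) = 7 + 3*g)
U(-2)*M(3) - 46 = (-16 - 4*(-2))*(7 + 3*3) - 46 = (-16 + 8)*(7 + 9) - 46 = -8*16 - 46 = -128 - 46 = -174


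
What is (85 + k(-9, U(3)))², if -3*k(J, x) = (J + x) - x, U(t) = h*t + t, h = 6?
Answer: 7744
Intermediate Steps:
U(t) = 7*t (U(t) = 6*t + t = 7*t)
k(J, x) = -J/3 (k(J, x) = -((J + x) - x)/3 = -J/3)
(85 + k(-9, U(3)))² = (85 - ⅓*(-9))² = (85 + 3)² = 88² = 7744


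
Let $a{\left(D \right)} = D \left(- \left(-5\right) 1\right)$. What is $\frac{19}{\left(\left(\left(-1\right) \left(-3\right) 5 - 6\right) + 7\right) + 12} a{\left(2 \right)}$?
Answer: $\frac{95}{14} \approx 6.7857$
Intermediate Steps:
$a{\left(D \right)} = 5 D$ ($a{\left(D \right)} = D \left(\left(-1\right) \left(-5\right)\right) = D 5 = 5 D$)
$\frac{19}{\left(\left(\left(-1\right) \left(-3\right) 5 - 6\right) + 7\right) + 12} a{\left(2 \right)} = \frac{19}{\left(\left(\left(-1\right) \left(-3\right) 5 - 6\right) + 7\right) + 12} \cdot 5 \cdot 2 = \frac{19}{\left(\left(3 \cdot 5 - 6\right) + 7\right) + 12} \cdot 10 = \frac{19}{\left(\left(15 - 6\right) + 7\right) + 12} \cdot 10 = \frac{19}{\left(9 + 7\right) + 12} \cdot 10 = \frac{19}{16 + 12} \cdot 10 = \frac{19}{28} \cdot 10 = \frac{95}{14}$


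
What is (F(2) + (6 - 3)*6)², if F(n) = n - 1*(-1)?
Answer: 441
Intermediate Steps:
F(n) = 1 + n (F(n) = n + 1 = 1 + n)
(F(2) + (6 - 3)*6)² = ((1 + 2) + (6 - 3)*6)² = (3 + 3*6)² = (3 + 18)² = 21² = 441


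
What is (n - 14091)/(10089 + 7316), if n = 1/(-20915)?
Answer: -294713266/364025575 ≈ -0.80960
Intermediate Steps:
n = -1/20915 ≈ -4.7813e-5
(n - 14091)/(10089 + 7316) = (-1/20915 - 14091)/(10089 + 7316) = -294713266/20915/17405 = -294713266/20915*1/17405 = -294713266/364025575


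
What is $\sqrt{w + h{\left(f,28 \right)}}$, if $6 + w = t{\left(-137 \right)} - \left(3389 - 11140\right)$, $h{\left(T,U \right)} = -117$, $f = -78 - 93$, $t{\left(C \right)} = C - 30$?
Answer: $3 \sqrt{829} \approx 86.377$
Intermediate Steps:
$t{\left(C \right)} = -30 + C$
$f = -171$ ($f = -78 - 93 = -171$)
$w = 7578$ ($w = -6 - -7584 = -6 + \left(-167 + 7751\right) = -6 + 7584 = 7578$)
$\sqrt{w + h{\left(f,28 \right)}} = \sqrt{7578 - 117} = \sqrt{7461} = 3 \sqrt{829}$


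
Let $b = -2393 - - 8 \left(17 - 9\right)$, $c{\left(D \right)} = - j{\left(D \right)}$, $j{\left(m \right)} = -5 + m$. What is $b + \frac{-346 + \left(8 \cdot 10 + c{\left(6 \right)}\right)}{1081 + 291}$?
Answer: $- \frac{3195655}{1372} \approx -2329.2$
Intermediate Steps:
$c{\left(D \right)} = 5 - D$ ($c{\left(D \right)} = - (-5 + D) = 5 - D$)
$b = -2329$ ($b = -2393 - \left(-8\right) 8 = -2393 - -64 = -2393 + 64 = -2329$)
$b + \frac{-346 + \left(8 \cdot 10 + c{\left(6 \right)}\right)}{1081 + 291} = -2329 + \frac{-346 + \left(8 \cdot 10 + \left(5 - 6\right)\right)}{1081 + 291} = -2329 + \frac{-346 + \left(80 + \left(5 - 6\right)\right)}{1372} = -2329 + \left(-346 + \left(80 - 1\right)\right) \frac{1}{1372} = -2329 + \left(-346 + 79\right) \frac{1}{1372} = -2329 - \frac{267}{1372} = - \frac{3195655}{1372}$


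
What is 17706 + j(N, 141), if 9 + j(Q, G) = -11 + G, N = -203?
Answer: 17827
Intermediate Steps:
j(Q, G) = -20 + G (j(Q, G) = -9 + (-11 + G) = -20 + G)
17706 + j(N, 141) = 17706 + (-20 + 141) = 17706 + 121 = 17827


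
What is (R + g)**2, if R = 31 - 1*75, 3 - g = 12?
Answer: 2809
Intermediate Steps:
g = -9 (g = 3 - 1*12 = 3 - 12 = -9)
R = -44 (R = 31 - 75 = -44)
(R + g)**2 = (-44 - 9)**2 = (-53)**2 = 2809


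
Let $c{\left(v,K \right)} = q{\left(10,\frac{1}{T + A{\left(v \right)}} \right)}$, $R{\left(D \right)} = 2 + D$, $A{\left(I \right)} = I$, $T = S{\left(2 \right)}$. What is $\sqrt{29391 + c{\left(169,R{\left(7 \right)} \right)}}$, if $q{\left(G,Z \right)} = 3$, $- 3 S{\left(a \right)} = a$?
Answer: $3 \sqrt{3266} \approx 171.45$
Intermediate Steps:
$S{\left(a \right)} = - \frac{a}{3}$
$T = - \frac{2}{3}$ ($T = \left(- \frac{1}{3}\right) 2 = - \frac{2}{3} \approx -0.66667$)
$c{\left(v,K \right)} = 3$
$\sqrt{29391 + c{\left(169,R{\left(7 \right)} \right)}} = \sqrt{29391 + 3} = \sqrt{29394} = 3 \sqrt{3266}$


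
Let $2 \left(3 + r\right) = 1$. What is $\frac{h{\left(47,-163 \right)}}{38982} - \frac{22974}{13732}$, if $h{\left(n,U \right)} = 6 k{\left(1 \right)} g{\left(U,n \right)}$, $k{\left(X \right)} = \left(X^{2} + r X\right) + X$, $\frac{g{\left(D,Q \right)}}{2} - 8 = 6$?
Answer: $- \frac{74727163}{44608402} \approx -1.6752$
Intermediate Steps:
$r = - \frac{5}{2}$ ($r = -3 + \frac{1}{2} \cdot 1 = -3 + \frac{1}{2} = - \frac{5}{2} \approx -2.5$)
$g{\left(D,Q \right)} = 28$ ($g{\left(D,Q \right)} = 16 + 2 \cdot 6 = 16 + 12 = 28$)
$k{\left(X \right)} = X^{2} - \frac{3 X}{2}$ ($k{\left(X \right)} = \left(X^{2} - \frac{5 X}{2}\right) + X = X^{2} - \frac{3 X}{2}$)
$h{\left(n,U \right)} = -84$ ($h{\left(n,U \right)} = 6 \cdot \frac{1}{2} \cdot 1 \left(-3 + 2 \cdot 1\right) 28 = 6 \cdot \frac{1}{2} \cdot 1 \left(-3 + 2\right) 28 = 6 \cdot \frac{1}{2} \cdot 1 \left(-1\right) 28 = 6 \left(- \frac{1}{2}\right) 28 = \left(-3\right) 28 = -84$)
$\frac{h{\left(47,-163 \right)}}{38982} - \frac{22974}{13732} = - \frac{84}{38982} - \frac{22974}{13732} = \left(-84\right) \frac{1}{38982} - \frac{11487}{6866} = - \frac{14}{6497} - \frac{11487}{6866} = - \frac{74727163}{44608402}$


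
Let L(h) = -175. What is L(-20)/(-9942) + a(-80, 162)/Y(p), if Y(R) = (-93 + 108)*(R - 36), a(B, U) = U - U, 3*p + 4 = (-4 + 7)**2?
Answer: 175/9942 ≈ 0.017602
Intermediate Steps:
p = 5/3 (p = -4/3 + (-4 + 7)**2/3 = -4/3 + (1/3)*3**2 = -4/3 + (1/3)*9 = -4/3 + 3 = 5/3 ≈ 1.6667)
a(B, U) = 0
Y(R) = -540 + 15*R (Y(R) = 15*(-36 + R) = -540 + 15*R)
L(-20)/(-9942) + a(-80, 162)/Y(p) = -175/(-9942) + 0/(-540 + 15*(5/3)) = -175*(-1/9942) + 0/(-540 + 25) = 175/9942 + 0/(-515) = 175/9942 + 0*(-1/515) = 175/9942 + 0 = 175/9942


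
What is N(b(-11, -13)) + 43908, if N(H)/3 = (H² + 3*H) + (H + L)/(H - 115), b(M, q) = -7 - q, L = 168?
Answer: 4803108/109 ≈ 44065.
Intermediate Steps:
N(H) = 3*H² + 9*H + 3*(168 + H)/(-115 + H) (N(H) = 3*((H² + 3*H) + (H + 168)/(H - 115)) = 3*((H² + 3*H) + (168 + H)/(-115 + H)) = 3*(H² + 3*H + (168 + H)/(-115 + H)) = 3*H² + 9*H + 3*(168 + H)/(-115 + H))
N(b(-11, -13)) + 43908 = 3*(168 + (-7 - 1*(-13))³ - 344*(-7 - 1*(-13)) - 112*(-7 - 1*(-13))²)/(-115 + (-7 - 1*(-13))) + 43908 = 3*(168 + (-7 + 13)³ - 344*(-7 + 13) - 112*(-7 + 13)²)/(-115 + (-7 + 13)) + 43908 = 3*(168 + 6³ - 344*6 - 112*6²)/(-115 + 6) + 43908 = 3*(168 + 216 - 2064 - 112*36)/(-109) + 43908 = 3*(-1/109)*(168 + 216 - 2064 - 4032) + 43908 = 3*(-1/109)*(-5712) + 43908 = 17136/109 + 43908 = 4803108/109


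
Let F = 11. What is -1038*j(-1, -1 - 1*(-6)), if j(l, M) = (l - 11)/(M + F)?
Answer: 1557/2 ≈ 778.50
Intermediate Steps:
j(l, M) = (-11 + l)/(11 + M) (j(l, M) = (l - 11)/(M + 11) = (-11 + l)/(11 + M))
-1038*j(-1, -1 - 1*(-6)) = -1038*(-11 - 1)/(11 + (-1 - 1*(-6))) = -1038*(-12)/(11 + (-1 + 6)) = -1038*(-12)/(11 + 5) = -1038*(-12)/16 = -519*(-12)/8 = -1038*(-¾) = 1557/2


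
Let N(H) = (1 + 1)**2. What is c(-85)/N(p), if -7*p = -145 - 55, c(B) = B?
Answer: -85/4 ≈ -21.250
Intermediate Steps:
p = 200/7 (p = -(-145 - 55)/7 = -1/7*(-200) = 200/7 ≈ 28.571)
N(H) = 4 (N(H) = 2**2 = 4)
c(-85)/N(p) = -85/4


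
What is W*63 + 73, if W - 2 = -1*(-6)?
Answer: 577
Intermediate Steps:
W = 8 (W = 2 - 1*(-6) = 2 + 6 = 8)
W*63 + 73 = 8*63 + 73 = 504 + 73 = 577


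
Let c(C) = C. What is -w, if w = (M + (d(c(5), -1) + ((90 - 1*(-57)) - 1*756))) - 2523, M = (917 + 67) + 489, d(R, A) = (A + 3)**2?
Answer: 1655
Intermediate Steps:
d(R, A) = (3 + A)**2
M = 1473 (M = 984 + 489 = 1473)
w = -1655 (w = (1473 + ((3 - 1)**2 + ((90 - 1*(-57)) - 1*756))) - 2523 = (1473 + (2**2 + ((90 + 57) - 756))) - 2523 = (1473 + (4 + (147 - 756))) - 2523 = (1473 + (4 - 609)) - 2523 = (1473 - 605) - 2523 = 868 - 2523 = -1655)
-w = -1*(-1655) = 1655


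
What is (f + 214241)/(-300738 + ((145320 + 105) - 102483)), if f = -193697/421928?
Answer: -90394082951/108771350688 ≈ -0.83105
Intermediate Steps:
f = -193697/421928 (f = -193697*1/421928 = -193697/421928 ≈ -0.45908)
(f + 214241)/(-300738 + ((145320 + 105) - 102483)) = (-193697/421928 + 214241)/(-300738 + ((145320 + 105) - 102483)) = 90394082951/(421928*(-300738 + (145425 - 102483))) = 90394082951/(421928*(-300738 + 42942)) = (90394082951/421928)/(-257796) = (90394082951/421928)*(-1/257796) = -90394082951/108771350688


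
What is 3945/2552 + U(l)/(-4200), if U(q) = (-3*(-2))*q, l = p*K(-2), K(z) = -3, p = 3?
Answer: 696117/446600 ≈ 1.5587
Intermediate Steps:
l = -9 (l = 3*(-3) = -9)
U(q) = 6*q
3945/2552 + U(l)/(-4200) = 3945/2552 + (6*(-9))/(-4200) = 3945*(1/2552) - 54*(-1/4200) = 3945/2552 + 9/700 = 696117/446600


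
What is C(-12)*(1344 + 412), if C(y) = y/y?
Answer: 1756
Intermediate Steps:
C(y) = 1
C(-12)*(1344 + 412) = 1*(1344 + 412) = 1*1756 = 1756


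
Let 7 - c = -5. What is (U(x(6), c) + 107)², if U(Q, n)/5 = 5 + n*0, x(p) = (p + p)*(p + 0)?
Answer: 17424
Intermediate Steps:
c = 12 (c = 7 - 1*(-5) = 7 + 5 = 12)
x(p) = 2*p² (x(p) = (2*p)*p = 2*p²)
U(Q, n) = 25 (U(Q, n) = 5*(5 + n*0) = 5*(5 + 0) = 5*5 = 25)
(U(x(6), c) + 107)² = (25 + 107)² = 132² = 17424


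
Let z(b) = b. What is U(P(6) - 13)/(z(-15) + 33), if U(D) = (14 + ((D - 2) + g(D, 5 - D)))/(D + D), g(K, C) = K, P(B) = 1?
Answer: 1/36 ≈ 0.027778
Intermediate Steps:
U(D) = (12 + 2*D)/(2*D) (U(D) = (14 + ((D - 2) + D))/(D + D) = (14 + ((-2 + D) + D))/((2*D)) = (14 + (-2 + 2*D))*(1/(2*D)) = (12 + 2*D)*(1/(2*D)) = (12 + 2*D)/(2*D))
U(P(6) - 13)/(z(-15) + 33) = ((6 + (1 - 13))/(1 - 13))/(-15 + 33) = ((6 - 12)/(-12))/18 = -1/12*(-6)*(1/18) = (½)*(1/18) = 1/36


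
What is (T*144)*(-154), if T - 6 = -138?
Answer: 2927232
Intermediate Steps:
T = -132 (T = 6 - 138 = -132)
(T*144)*(-154) = -132*144*(-154) = -19008*(-154) = 2927232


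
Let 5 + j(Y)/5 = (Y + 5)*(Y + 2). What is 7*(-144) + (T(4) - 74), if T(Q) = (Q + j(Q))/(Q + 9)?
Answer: -13817/13 ≈ -1062.8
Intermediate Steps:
j(Y) = -25 + 5*(2 + Y)*(5 + Y) (j(Y) = -25 + 5*((Y + 5)*(Y + 2)) = -25 + 5*((5 + Y)*(2 + Y)) = -25 + 5*((2 + Y)*(5 + Y)) = -25 + 5*(2 + Y)*(5 + Y))
T(Q) = (25 + 5*Q**2 + 36*Q)/(9 + Q) (T(Q) = (Q + (25 + 5*Q**2 + 35*Q))/(Q + 9) = (25 + 5*Q**2 + 36*Q)/(9 + Q))
7*(-144) + (T(4) - 74) = 7*(-144) + ((25 + 5*4**2 + 36*4)/(9 + 4) - 74) = -1008 + ((25 + 5*16 + 144)/13 - 74) = -1008 + ((25 + 80 + 144)/13 - 74) = -1008 + ((1/13)*249 - 74) = -1008 + (249/13 - 74) = -1008 - 713/13 = -13817/13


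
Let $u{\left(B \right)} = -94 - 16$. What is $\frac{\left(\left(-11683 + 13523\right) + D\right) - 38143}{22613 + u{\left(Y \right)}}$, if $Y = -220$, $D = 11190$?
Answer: $- \frac{8371}{7501} \approx -1.116$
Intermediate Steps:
$u{\left(B \right)} = -110$
$\frac{\left(\left(-11683 + 13523\right) + D\right) - 38143}{22613 + u{\left(Y \right)}} = \frac{\left(\left(-11683 + 13523\right) + 11190\right) - 38143}{22613 - 110} = \frac{\left(1840 + 11190\right) - 38143}{22503} = \left(13030 - 38143\right) \frac{1}{22503} = \left(-25113\right) \frac{1}{22503} = - \frac{8371}{7501}$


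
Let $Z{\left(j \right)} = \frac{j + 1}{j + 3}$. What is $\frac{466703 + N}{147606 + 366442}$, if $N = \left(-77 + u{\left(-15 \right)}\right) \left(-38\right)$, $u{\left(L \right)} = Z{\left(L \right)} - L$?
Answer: $\frac{351761}{385536} \approx 0.91239$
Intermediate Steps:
$Z{\left(j \right)} = \frac{1 + j}{3 + j}$
$u{\left(L \right)} = - L + \frac{1 + L}{3 + L}$ ($u{\left(L \right)} = \frac{1 + L}{3 + L} - L = - L + \frac{1 + L}{3 + L}$)
$N = \frac{6935}{3}$ ($N = \left(-77 + \frac{1 - 15 - - 15 \left(3 - 15\right)}{3 - 15}\right) \left(-38\right) = \left(-77 + \frac{1 - 15 - \left(-15\right) \left(-12\right)}{-12}\right) \left(-38\right) = \left(-77 - \frac{1 - 15 - 180}{12}\right) \left(-38\right) = \left(-77 - - \frac{97}{6}\right) \left(-38\right) = \left(-77 + \frac{97}{6}\right) \left(-38\right) = \left(- \frac{365}{6}\right) \left(-38\right) = \frac{6935}{3} \approx 2311.7$)
$\frac{466703 + N}{147606 + 366442} = \frac{466703 + \frac{6935}{3}}{147606 + 366442} = \frac{1407044}{3 \cdot 514048} = \frac{1407044}{3} \cdot \frac{1}{514048} = \frac{351761}{385536}$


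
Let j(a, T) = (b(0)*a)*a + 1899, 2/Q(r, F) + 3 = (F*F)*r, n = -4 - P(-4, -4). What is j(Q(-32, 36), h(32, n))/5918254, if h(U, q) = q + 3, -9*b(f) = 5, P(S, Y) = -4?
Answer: 5879904321371/18324785292045750 ≈ 0.00032087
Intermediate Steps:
n = 0 (n = -4 - 1*(-4) = -4 + 4 = 0)
b(f) = -5/9 (b(f) = -1/9*5 = -5/9)
h(U, q) = 3 + q
Q(r, F) = 2/(-3 + r*F**2) (Q(r, F) = 2/(-3 + (F*F)*r) = 2/(-3 + F**2*r) = 2/(-3 + r*F**2))
j(a, T) = 1899 - 5*a**2/9 (j(a, T) = (-5*a/9)*a + 1899 = -5*a**2/9 + 1899 = 1899 - 5*a**2/9)
j(Q(-32, 36), h(32, n))/5918254 = (1899 - 5*4/(-3 - 32*36**2)**2/9)/5918254 = (1899 - 5*4/(-3 - 32*1296)**2/9)*(1/5918254) = (1899 - 5*4/(-3 - 41472)**2/9)*(1/5918254) = (1899 - 5*(2/(-41475))**2/9)*(1/5918254) = (1899 - 5*(2*(-1/41475))**2/9)*(1/5918254) = (1899 - 5*(-2/41475)**2/9)*(1/5918254) = (1899 - 5/9*4/1720175625)*(1/5918254) = (1899 - 4/3096316125)*(1/5918254) = (5879904321371/3096316125)*(1/5918254) = 5879904321371/18324785292045750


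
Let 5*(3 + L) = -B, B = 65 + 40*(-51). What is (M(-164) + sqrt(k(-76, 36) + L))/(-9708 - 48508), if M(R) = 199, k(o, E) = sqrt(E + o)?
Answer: -199/58216 - sqrt(392 + 2*I*sqrt(10))/58216 ≈ -0.0037584 - 2.7435e-6*I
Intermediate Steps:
B = -1975 (B = 65 - 2040 = -1975)
L = 392 (L = -3 + (-1*(-1975))/5 = -3 + (1/5)*1975 = -3 + 395 = 392)
(M(-164) + sqrt(k(-76, 36) + L))/(-9708 - 48508) = (199 + sqrt(sqrt(36 - 76) + 392))/(-9708 - 48508) = (199 + sqrt(sqrt(-40) + 392))/(-58216) = (199 + sqrt(2*I*sqrt(10) + 392))*(-1/58216) = (199 + sqrt(392 + 2*I*sqrt(10)))*(-1/58216) = -199/58216 - sqrt(392 + 2*I*sqrt(10))/58216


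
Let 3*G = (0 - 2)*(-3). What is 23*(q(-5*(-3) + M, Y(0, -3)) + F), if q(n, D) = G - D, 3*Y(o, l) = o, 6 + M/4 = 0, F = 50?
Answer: 1196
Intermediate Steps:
M = -24 (M = -24 + 4*0 = -24 + 0 = -24)
G = 2 (G = ((0 - 2)*(-3))/3 = (-2*(-3))/3 = (1/3)*6 = 2)
Y(o, l) = o/3
q(n, D) = 2 - D
23*(q(-5*(-3) + M, Y(0, -3)) + F) = 23*((2 - 0/3) + 50) = 23*((2 - 1*0) + 50) = 23*((2 + 0) + 50) = 23*(2 + 50) = 23*52 = 1196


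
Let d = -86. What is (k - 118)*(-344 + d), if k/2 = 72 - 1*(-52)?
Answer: -55900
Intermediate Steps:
k = 248 (k = 2*(72 - 1*(-52)) = 2*(72 + 52) = 2*124 = 248)
(k - 118)*(-344 + d) = (248 - 118)*(-344 - 86) = 130*(-430) = -55900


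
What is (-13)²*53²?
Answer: 474721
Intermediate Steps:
(-13)²*53² = 169*2809 = 474721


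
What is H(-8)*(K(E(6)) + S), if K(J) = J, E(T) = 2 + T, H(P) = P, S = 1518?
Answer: -12208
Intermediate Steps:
H(-8)*(K(E(6)) + S) = -8*((2 + 6) + 1518) = -8*(8 + 1518) = -8*1526 = -12208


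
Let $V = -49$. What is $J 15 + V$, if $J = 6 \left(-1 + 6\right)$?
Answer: $401$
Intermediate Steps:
$J = 30$ ($J = 6 \cdot 5 = 30$)
$J 15 + V = 30 \cdot 15 - 49 = 450 - 49 = 401$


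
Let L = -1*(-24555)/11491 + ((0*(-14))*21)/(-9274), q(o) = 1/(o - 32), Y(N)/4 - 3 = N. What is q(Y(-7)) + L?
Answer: 1167149/551568 ≈ 2.1161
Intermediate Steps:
Y(N) = 12 + 4*N
q(o) = 1/(-32 + o)
L = 24555/11491 (L = 24555*(1/11491) + (0*21)*(-1/9274) = 24555/11491 + 0*(-1/9274) = 24555/11491 + 0 = 24555/11491 ≈ 2.1369)
q(Y(-7)) + L = 1/(-32 + (12 + 4*(-7))) + 24555/11491 = 1/(-32 + (12 - 28)) + 24555/11491 = 1/(-32 - 16) + 24555/11491 = 1/(-48) + 24555/11491 = -1/48 + 24555/11491 = 1167149/551568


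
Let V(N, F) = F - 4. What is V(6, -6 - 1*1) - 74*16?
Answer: -1195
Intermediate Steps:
V(N, F) = -4 + F
V(6, -6 - 1*1) - 74*16 = (-4 + (-6 - 1*1)) - 74*16 = (-4 + (-6 - 1)) - 1184 = (-4 - 7) - 1184 = -11 - 1184 = -1195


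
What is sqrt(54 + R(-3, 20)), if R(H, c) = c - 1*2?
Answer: 6*sqrt(2) ≈ 8.4853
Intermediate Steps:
R(H, c) = -2 + c (R(H, c) = c - 2 = -2 + c)
sqrt(54 + R(-3, 20)) = sqrt(54 + (-2 + 20)) = sqrt(54 + 18) = sqrt(72) = 6*sqrt(2)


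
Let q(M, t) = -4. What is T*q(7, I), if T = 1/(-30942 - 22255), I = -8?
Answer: 4/53197 ≈ 7.5192e-5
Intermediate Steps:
T = -1/53197 (T = 1/(-53197) = -1/53197 ≈ -1.8798e-5)
T*q(7, I) = -1/53197*(-4) = 4/53197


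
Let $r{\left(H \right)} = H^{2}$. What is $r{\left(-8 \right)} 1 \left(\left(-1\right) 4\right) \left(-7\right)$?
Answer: $1792$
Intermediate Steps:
$r{\left(-8 \right)} 1 \left(\left(-1\right) 4\right) \left(-7\right) = \left(-8\right)^{2} \cdot 1 \left(\left(-1\right) 4\right) \left(-7\right) = 64 \cdot 1 \left(-4\right) \left(-7\right) = 64 \left(\left(-4\right) \left(-7\right)\right) = 64 \cdot 28 = 1792$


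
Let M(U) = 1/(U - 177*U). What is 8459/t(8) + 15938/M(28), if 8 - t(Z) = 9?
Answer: -78550923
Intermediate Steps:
t(Z) = -1 (t(Z) = 8 - 1*9 = 8 - 9 = -1)
M(U) = -1/(176*U) (M(U) = 1/(-176*U) = -1/(176*U))
8459/t(8) + 15938/M(28) = 8459/(-1) + 15938/((-1/176/28)) = 8459*(-1) + 15938/((-1/176*1/28)) = -8459 + 15938/(-1/4928) = -8459 + 15938*(-4928) = -8459 - 78542464 = -78550923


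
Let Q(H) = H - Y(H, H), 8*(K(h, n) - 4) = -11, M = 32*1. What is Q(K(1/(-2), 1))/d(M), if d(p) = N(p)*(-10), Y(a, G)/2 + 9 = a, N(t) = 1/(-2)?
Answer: 123/40 ≈ 3.0750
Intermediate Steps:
N(t) = -1/2
M = 32
Y(a, G) = -18 + 2*a
K(h, n) = 21/8 (K(h, n) = 4 + (1/8)*(-11) = 4 - 11/8 = 21/8)
d(p) = 5 (d(p) = -1/2*(-10) = 5)
Q(H) = 18 - H (Q(H) = H - (-18 + 2*H) = H + (18 - 2*H) = 18 - H)
Q(K(1/(-2), 1))/d(M) = (18 - 1*21/8)/5 = (18 - 21/8)*(1/5) = (123/8)*(1/5) = 123/40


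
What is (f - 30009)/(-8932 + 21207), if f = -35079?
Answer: -65088/12275 ≈ -5.3025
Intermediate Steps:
(f - 30009)/(-8932 + 21207) = (-35079 - 30009)/(-8932 + 21207) = -65088/12275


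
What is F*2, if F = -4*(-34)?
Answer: 272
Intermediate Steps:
F = 136
F*2 = 136*2 = 272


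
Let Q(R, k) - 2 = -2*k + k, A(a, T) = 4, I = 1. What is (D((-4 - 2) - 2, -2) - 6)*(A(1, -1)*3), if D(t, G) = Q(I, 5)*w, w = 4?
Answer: -216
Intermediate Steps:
Q(R, k) = 2 - k (Q(R, k) = 2 + (-2*k + k) = 2 - k)
D(t, G) = -12 (D(t, G) = (2 - 1*5)*4 = (2 - 5)*4 = -3*4 = -12)
(D((-4 - 2) - 2, -2) - 6)*(A(1, -1)*3) = (-12 - 6)*(4*3) = -18*12 = -216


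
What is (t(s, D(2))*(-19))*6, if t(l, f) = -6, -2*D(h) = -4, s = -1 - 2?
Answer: 684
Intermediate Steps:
s = -3
D(h) = 2 (D(h) = -1/2*(-4) = 2)
(t(s, D(2))*(-19))*6 = -6*(-19)*6 = 114*6 = 684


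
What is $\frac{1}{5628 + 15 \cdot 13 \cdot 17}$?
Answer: $\frac{1}{8943} \approx 0.00011182$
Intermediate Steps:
$\frac{1}{5628 + 15 \cdot 13 \cdot 17} = \frac{1}{5628 + 195 \cdot 17} = \frac{1}{5628 + 3315} = \frac{1}{8943}$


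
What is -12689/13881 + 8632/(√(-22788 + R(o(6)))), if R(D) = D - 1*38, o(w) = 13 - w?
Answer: -12689/13881 - 8632*I*√22819/22819 ≈ -0.91413 - 57.143*I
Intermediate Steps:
R(D) = -38 + D (R(D) = D - 38 = -38 + D)
-12689/13881 + 8632/(√(-22788 + R(o(6)))) = -12689/13881 + 8632/(√(-22788 + (-38 + (13 - 1*6)))) = -12689*1/13881 + 8632/(√(-22788 + (-38 + (13 - 6)))) = -12689/13881 + 8632/(√(-22788 + (-38 + 7))) = -12689/13881 + 8632/(√(-22788 - 31)) = -12689/13881 + 8632/(√(-22819)) = -12689/13881 + 8632/((I*√22819)) = -12689/13881 + 8632*(-I*√22819/22819) = -12689/13881 - 8632*I*√22819/22819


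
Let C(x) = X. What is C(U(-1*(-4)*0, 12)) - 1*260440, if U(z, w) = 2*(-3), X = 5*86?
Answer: -260010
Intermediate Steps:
X = 430
U(z, w) = -6
C(x) = 430
C(U(-1*(-4)*0, 12)) - 1*260440 = 430 - 1*260440 = 430 - 260440 = -260010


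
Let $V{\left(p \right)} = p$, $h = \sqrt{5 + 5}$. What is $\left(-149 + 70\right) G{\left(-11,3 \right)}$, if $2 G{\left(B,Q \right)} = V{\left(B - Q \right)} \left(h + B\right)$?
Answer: $-6083 + 553 \sqrt{10} \approx -4334.3$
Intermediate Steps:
$h = \sqrt{10} \approx 3.1623$
$G{\left(B,Q \right)} = \frac{\left(B + \sqrt{10}\right) \left(B - Q\right)}{2}$ ($G{\left(B,Q \right)} = \frac{\left(B - Q\right) \left(\sqrt{10} + B\right)}{2} = \frac{\left(B - Q\right) \left(B + \sqrt{10}\right)}{2} = \frac{\left(B + \sqrt{10}\right) \left(B - Q\right)}{2}$)
$\left(-149 + 70\right) G{\left(-11,3 \right)} = \left(-149 + 70\right) \frac{\left(-11 + \sqrt{10}\right) \left(-11 - 3\right)}{2} = - 79 \frac{\left(-11 + \sqrt{10}\right) \left(-11 - 3\right)}{2} = - 79 \cdot \frac{1}{2} \left(-11 + \sqrt{10}\right) \left(-14\right) = - 79 \left(77 - 7 \sqrt{10}\right) = -6083 + 553 \sqrt{10}$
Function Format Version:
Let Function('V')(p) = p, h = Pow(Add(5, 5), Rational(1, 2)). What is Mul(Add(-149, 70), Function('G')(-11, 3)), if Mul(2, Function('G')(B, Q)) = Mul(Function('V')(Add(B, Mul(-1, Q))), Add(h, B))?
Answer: Add(-6083, Mul(553, Pow(10, Rational(1, 2)))) ≈ -4334.3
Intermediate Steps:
h = Pow(10, Rational(1, 2)) ≈ 3.1623
Function('G')(B, Q) = Mul(Rational(1, 2), Add(B, Pow(10, Rational(1, 2))), Add(B, Mul(-1, Q))) (Function('G')(B, Q) = Mul(Rational(1, 2), Mul(Add(B, Mul(-1, Q)), Add(Pow(10, Rational(1, 2)), B))) = Mul(Rational(1, 2), Mul(Add(B, Mul(-1, Q)), Add(B, Pow(10, Rational(1, 2))))) = Mul(Rational(1, 2), Mul(Add(B, Pow(10, Rational(1, 2))), Add(B, Mul(-1, Q)))) = Mul(Rational(1, 2), Add(B, Pow(10, Rational(1, 2))), Add(B, Mul(-1, Q))))
Mul(Add(-149, 70), Function('G')(-11, 3)) = Mul(Add(-149, 70), Mul(Rational(1, 2), Add(-11, Pow(10, Rational(1, 2))), Add(-11, Mul(-1, 3)))) = Mul(-79, Mul(Rational(1, 2), Add(-11, Pow(10, Rational(1, 2))), Add(-11, -3))) = Mul(-79, Mul(Rational(1, 2), Add(-11, Pow(10, Rational(1, 2))), -14)) = Mul(-79, Add(77, Mul(-7, Pow(10, Rational(1, 2))))) = Add(-6083, Mul(553, Pow(10, Rational(1, 2))))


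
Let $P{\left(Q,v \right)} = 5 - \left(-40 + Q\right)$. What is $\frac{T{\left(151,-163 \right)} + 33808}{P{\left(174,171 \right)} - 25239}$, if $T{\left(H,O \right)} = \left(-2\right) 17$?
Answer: $- \frac{5629}{4228} \approx -1.3314$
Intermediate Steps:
$T{\left(H,O \right)} = -34$
$P{\left(Q,v \right)} = 45 - Q$
$\frac{T{\left(151,-163 \right)} + 33808}{P{\left(174,171 \right)} - 25239} = \frac{-34 + 33808}{\left(45 - 174\right) - 25239} = \frac{33774}{\left(45 - 174\right) - 25239} = \frac{33774}{-129 - 25239} = \frac{33774}{-25368} = 33774 \left(- \frac{1}{25368}\right) = - \frac{5629}{4228}$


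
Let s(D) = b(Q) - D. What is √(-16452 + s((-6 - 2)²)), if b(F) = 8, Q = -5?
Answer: 2*I*√4127 ≈ 128.48*I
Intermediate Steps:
s(D) = 8 - D
√(-16452 + s((-6 - 2)²)) = √(-16452 + (8 - (-6 - 2)²)) = √(-16452 + (8 - 1*(-8)²)) = √(-16452 + (8 - 1*64)) = √(-16452 + (8 - 64)) = √(-16452 - 56) = √(-16508) = 2*I*√4127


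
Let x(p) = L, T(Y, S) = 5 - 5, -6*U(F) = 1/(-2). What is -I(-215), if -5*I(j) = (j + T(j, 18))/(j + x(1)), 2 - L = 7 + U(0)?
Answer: 516/2641 ≈ 0.19538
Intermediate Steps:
U(F) = 1/12 (U(F) = -1/6/(-2) = -1/6*(-1/2) = 1/12)
L = -61/12 (L = 2 - (7 + 1/12) = 2 - 1*85/12 = 2 - 85/12 = -61/12 ≈ -5.0833)
T(Y, S) = 0
x(p) = -61/12
I(j) = -j/(5*(-61/12 + j)) (I(j) = -(j + 0)/(5*(j - 61/12)) = -j/(5*(-61/12 + j)))
-I(-215) = -(-12)*(-215)/(-305 + 60*(-215)) = -(-12)*(-215)/(-305 - 12900) = -(-12)*(-215)/(-13205) = -(-12)*(-215)*(-1)/13205 = -1*(-516/2641) = 516/2641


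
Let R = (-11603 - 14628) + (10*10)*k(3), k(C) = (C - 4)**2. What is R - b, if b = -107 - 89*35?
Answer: -22909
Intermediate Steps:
k(C) = (-4 + C)**2
R = -26131 (R = (-11603 - 14628) + (10*10)*(-4 + 3)**2 = -26231 + 100*(-1)**2 = -26231 + 100*1 = -26231 + 100 = -26131)
b = -3222 (b = -107 - 3115 = -3222)
R - b = -26131 - 1*(-3222) = -26131 + 3222 = -22909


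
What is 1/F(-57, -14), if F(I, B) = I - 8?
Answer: -1/65 ≈ -0.015385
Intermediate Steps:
F(I, B) = -8 + I
1/F(-57, -14) = 1/(-8 - 57) = 1/(-65) = -1/65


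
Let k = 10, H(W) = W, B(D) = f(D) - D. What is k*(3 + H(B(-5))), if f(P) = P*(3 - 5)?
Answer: 180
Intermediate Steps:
f(P) = -2*P (f(P) = P*(-2) = -2*P)
B(D) = -3*D (B(D) = -2*D - D = -3*D)
k*(3 + H(B(-5))) = 10*(3 - 3*(-5)) = 10*(3 + 15) = 10*18 = 180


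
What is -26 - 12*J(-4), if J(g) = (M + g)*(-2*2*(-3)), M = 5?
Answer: -170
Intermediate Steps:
J(g) = 60 + 12*g (J(g) = (5 + g)*(-2*2*(-3)) = (5 + g)*(-4*(-3)) = (5 + g)*12 = 60 + 12*g)
-26 - 12*J(-4) = -26 - 12*(60 + 12*(-4)) = -26 - 12*(60 - 48) = -26 - 12*12 = -26 - 144 = -170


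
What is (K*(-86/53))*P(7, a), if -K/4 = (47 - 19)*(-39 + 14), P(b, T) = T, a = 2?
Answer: -481600/53 ≈ -9086.8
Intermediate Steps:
K = 2800 (K = -4*(47 - 19)*(-39 + 14) = -112*(-25) = -4*(-700) = 2800)
(K*(-86/53))*P(7, a) = (2800*(-86/53))*2 = -240800/53*2 = -481600/53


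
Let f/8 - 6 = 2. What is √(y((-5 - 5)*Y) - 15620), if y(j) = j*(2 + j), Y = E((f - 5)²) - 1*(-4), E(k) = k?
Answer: 2*√303609295 ≈ 34849.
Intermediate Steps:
f = 64 (f = 48 + 8*2 = 48 + 16 = 64)
Y = 3485 (Y = (64 - 5)² - 1*(-4) = 59² + 4 = 3481 + 4 = 3485)
√(y((-5 - 5)*Y) - 15620) = √(((-5 - 5)*3485)*(2 + (-5 - 5)*3485) - 15620) = √((-10*3485)*(2 - 10*3485) - 15620) = √(-34850*(2 - 34850) - 15620) = √(-34850*(-34848) - 15620) = √(1214452800 - 15620) = √1214437180 = 2*√303609295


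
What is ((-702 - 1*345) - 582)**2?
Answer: 2653641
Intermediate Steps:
((-702 - 1*345) - 582)**2 = ((-702 - 345) - 582)**2 = (-1047 - 582)**2 = (-1629)**2 = 2653641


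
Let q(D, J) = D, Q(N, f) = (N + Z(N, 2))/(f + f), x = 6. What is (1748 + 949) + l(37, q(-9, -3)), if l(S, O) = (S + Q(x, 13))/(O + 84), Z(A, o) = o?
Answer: 526012/195 ≈ 2697.5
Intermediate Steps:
Q(N, f) = (2 + N)/(2*f) (Q(N, f) = (N + 2)/(f + f) = (2 + N)/((2*f)) = (2 + N)*(1/(2*f)) = (2 + N)/(2*f))
l(S, O) = (4/13 + S)/(84 + O) (l(S, O) = (S + (½)*(2 + 6)/13)/(O + 84) = (S + (½)*(1/13)*8)/(84 + O) = (S + 4/13)/(84 + O) = (4/13 + S)/(84 + O))
(1748 + 949) + l(37, q(-9, -3)) = (1748 + 949) + (4/13 + 37)/(84 - 9) = 2697 + (485/13)/75 = 2697 + (1/75)*(485/13) = 2697 + 97/195 = 526012/195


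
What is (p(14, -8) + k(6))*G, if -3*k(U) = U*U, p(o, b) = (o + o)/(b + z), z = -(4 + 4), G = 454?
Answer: -12485/2 ≈ -6242.5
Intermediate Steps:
z = -8 (z = -1*8 = -8)
p(o, b) = 2*o/(-8 + b) (p(o, b) = (o + o)/(b - 8) = (2*o)/(-8 + b) = 2*o/(-8 + b))
k(U) = -U²/3 (k(U) = -U*U/3 = -U²/3)
(p(14, -8) + k(6))*G = (2*14/(-8 - 8) - ⅓*6²)*454 = (2*14/(-16) - ⅓*36)*454 = (2*14*(-1/16) - 12)*454 = (-7/4 - 12)*454 = -55/4*454 = -12485/2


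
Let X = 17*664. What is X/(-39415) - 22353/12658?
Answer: -1023926999/498915070 ≈ -2.0523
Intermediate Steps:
X = 11288
X/(-39415) - 22353/12658 = 11288/(-39415) - 22353/12658 = 11288*(-1/39415) - 22353*1/12658 = -11288/39415 - 22353/12658 = -1023926999/498915070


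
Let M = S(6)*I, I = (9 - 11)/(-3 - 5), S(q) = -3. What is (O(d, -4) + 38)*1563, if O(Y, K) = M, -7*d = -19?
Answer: 232887/4 ≈ 58222.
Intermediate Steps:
I = 1/4 (I = -2/(-8) = -2*(-1/8) = 1/4 ≈ 0.25000)
d = 19/7 (d = -1/7*(-19) = 19/7 ≈ 2.7143)
M = -3/4 (M = -3*1/4 = -3/4 ≈ -0.75000)
O(Y, K) = -3/4
(O(d, -4) + 38)*1563 = (-3/4 + 38)*1563 = (149/4)*1563 = 232887/4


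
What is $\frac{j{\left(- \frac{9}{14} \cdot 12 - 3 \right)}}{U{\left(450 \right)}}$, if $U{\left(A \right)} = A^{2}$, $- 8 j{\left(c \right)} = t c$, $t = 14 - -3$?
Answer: $\frac{17}{151200} \approx 0.00011243$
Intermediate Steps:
$t = 17$ ($t = 14 + 3 = 17$)
$j{\left(c \right)} = - \frac{17 c}{8}$
$\frac{j{\left(- \frac{9}{14} \cdot 12 - 3 \right)}}{U{\left(450 \right)}} = \frac{\left(- \frac{17}{8}\right) \left(- \frac{9}{14} \cdot 12 - 3\right)}{450^{2}} = \frac{\left(- \frac{17}{8}\right) \left(\left(-9\right) \frac{1}{14} \cdot 12 - 3\right)}{202500} = - \frac{17 \left(\left(- \frac{9}{14}\right) 12 - 3\right)}{8} \cdot \frac{1}{202500} = - \frac{17 \left(- \frac{54}{7} - 3\right)}{8} \cdot \frac{1}{202500} = \left(- \frac{17}{8}\right) \left(- \frac{75}{7}\right) \frac{1}{202500} = \frac{1275}{56} \cdot \frac{1}{202500} = \frac{17}{151200}$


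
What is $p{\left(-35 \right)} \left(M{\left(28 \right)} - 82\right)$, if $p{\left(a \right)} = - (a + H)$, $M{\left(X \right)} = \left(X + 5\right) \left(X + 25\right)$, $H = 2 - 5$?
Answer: $63346$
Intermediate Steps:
$H = -3$ ($H = 2 - 5 = -3$)
$M{\left(X \right)} = \left(5 + X\right) \left(25 + X\right)$
$p{\left(a \right)} = 3 - a$ ($p{\left(a \right)} = - (a - 3) = - (-3 + a) = 3 - a$)
$p{\left(-35 \right)} \left(M{\left(28 \right)} - 82\right) = \left(3 - -35\right) \left(\left(125 + 28^{2} + 30 \cdot 28\right) - 82\right) = \left(3 + 35\right) \left(\left(125 + 784 + 840\right) - 82\right) = 38 \left(1749 - 82\right) = 38 \cdot 1667 = 63346$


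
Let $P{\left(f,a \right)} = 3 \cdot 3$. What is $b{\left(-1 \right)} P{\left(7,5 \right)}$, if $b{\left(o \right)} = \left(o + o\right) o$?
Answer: $18$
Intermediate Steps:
$b{\left(o \right)} = 2 o^{2}$ ($b{\left(o \right)} = 2 o o = 2 o^{2}$)
$P{\left(f,a \right)} = 9$
$b{\left(-1 \right)} P{\left(7,5 \right)} = 2 \left(-1\right)^{2} \cdot 9 = 2 \cdot 1 \cdot 9 = 2 \cdot 9 = 18$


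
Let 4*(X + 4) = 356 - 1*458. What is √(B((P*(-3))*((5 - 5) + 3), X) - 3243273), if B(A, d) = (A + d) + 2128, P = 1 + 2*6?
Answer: 3*I*√1440574/2 ≈ 1800.4*I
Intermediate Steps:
P = 13 (P = 1 + 12 = 13)
X = -59/2 (X = -4 + (356 - 1*458)/4 = -4 + (356 - 458)/4 = -4 + (¼)*(-102) = -4 - 51/2 = -59/2 ≈ -29.500)
B(A, d) = 2128 + A + d
√(B((P*(-3))*((5 - 5) + 3), X) - 3243273) = √((2128 + (13*(-3))*((5 - 5) + 3) - 59/2) - 3243273) = √((2128 - 39*(0 + 3) - 59/2) - 3243273) = √((2128 - 39*3 - 59/2) - 3243273) = √((2128 - 117 - 59/2) - 3243273) = √(3963/2 - 3243273) = √(-6482583/2) = 3*I*√1440574/2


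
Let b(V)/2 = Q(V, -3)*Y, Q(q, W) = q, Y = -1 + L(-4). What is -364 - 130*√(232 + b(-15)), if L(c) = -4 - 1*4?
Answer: -364 - 130*√502 ≈ -3276.7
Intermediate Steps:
L(c) = -8 (L(c) = -4 - 4 = -8)
Y = -9 (Y = -1 - 8 = -9)
b(V) = -18*V (b(V) = 2*(V*(-9)) = 2*(-9*V) = -18*V)
-364 - 130*√(232 + b(-15)) = -364 - 130*√(232 - 18*(-15)) = -364 - 130*√(232 + 270) = -364 - 130*√502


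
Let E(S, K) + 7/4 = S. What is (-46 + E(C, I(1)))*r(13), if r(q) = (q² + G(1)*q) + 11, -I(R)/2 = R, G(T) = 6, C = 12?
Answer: -18447/2 ≈ -9223.5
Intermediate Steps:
I(R) = -2*R
E(S, K) = -7/4 + S
r(q) = 11 + q² + 6*q (r(q) = (q² + 6*q) + 11 = 11 + q² + 6*q)
(-46 + E(C, I(1)))*r(13) = (-46 + (-7/4 + 12))*(11 + 13² + 6*13) = (-46 + 41/4)*(11 + 169 + 78) = -143/4*258 = -18447/2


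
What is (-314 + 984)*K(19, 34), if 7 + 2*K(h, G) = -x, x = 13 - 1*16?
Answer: -1340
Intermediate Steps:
x = -3 (x = 13 - 16 = -3)
K(h, G) = -2 (K(h, G) = -7/2 + (-1*(-3))/2 = -7/2 + (½)*3 = -7/2 + 3/2 = -2)
(-314 + 984)*K(19, 34) = (-314 + 984)*(-2) = 670*(-2) = -1340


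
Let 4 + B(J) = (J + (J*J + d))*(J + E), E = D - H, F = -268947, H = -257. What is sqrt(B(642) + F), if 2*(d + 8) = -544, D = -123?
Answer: 15*sqrt(1421561) ≈ 17884.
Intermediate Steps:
d = -280 (d = -8 + (1/2)*(-544) = -8 - 272 = -280)
E = 134 (E = -123 - 1*(-257) = -123 + 257 = 134)
B(J) = -4 + (134 + J)*(-280 + J + J**2) (B(J) = -4 + (J + (J*J - 280))*(J + 134) = -4 + (J + (J**2 - 280))*(134 + J) = -4 + (J + (-280 + J**2))*(134 + J) = -4 + (-280 + J + J**2)*(134 + J) = -4 + (134 + J)*(-280 + J + J**2))
sqrt(B(642) + F) = sqrt((-37524 + 642**3 - 146*642 + 135*642**2) - 268947) = sqrt((-37524 + 264609288 - 93732 + 135*412164) - 268947) = sqrt((-37524 + 264609288 - 93732 + 55642140) - 268947) = sqrt(320120172 - 268947) = sqrt(319851225) = 15*sqrt(1421561)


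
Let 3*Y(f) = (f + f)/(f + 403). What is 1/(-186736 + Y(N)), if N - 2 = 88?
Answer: -493/92060788 ≈ -5.3552e-6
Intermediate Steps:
N = 90 (N = 2 + 88 = 90)
Y(f) = 2*f/(3*(403 + f)) (Y(f) = ((f + f)/(f + 403))/3 = ((2*f)/(403 + f))/3 = (2*f/(403 + f))/3 = 2*f/(3*(403 + f)))
1/(-186736 + Y(N)) = 1/(-186736 + (⅔)*90/(403 + 90)) = 1/(-186736 + (⅔)*90/493) = 1/(-186736 + (⅔)*90*(1/493)) = 1/(-186736 + 60/493) = 1/(-92060788/493) = -493/92060788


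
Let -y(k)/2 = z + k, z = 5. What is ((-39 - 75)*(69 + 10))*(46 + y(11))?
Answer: -126084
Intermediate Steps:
y(k) = -10 - 2*k (y(k) = -2*(5 + k) = -10 - 2*k)
((-39 - 75)*(69 + 10))*(46 + y(11)) = ((-39 - 75)*(69 + 10))*(46 + (-10 - 2*11)) = (-114*79)*(46 + (-10 - 22)) = -9006*(46 - 32) = -9006*14 = -126084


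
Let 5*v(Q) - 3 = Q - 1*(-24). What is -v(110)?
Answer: -137/5 ≈ -27.400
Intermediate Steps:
v(Q) = 27/5 + Q/5 (v(Q) = ⅗ + (Q - 1*(-24))/5 = ⅗ + (Q + 24)/5 = ⅗ + (24 + Q)/5 = ⅗ + (24/5 + Q/5) = 27/5 + Q/5)
-v(110) = -(27/5 + (⅕)*110) = -(27/5 + 22) = -1*137/5 = -137/5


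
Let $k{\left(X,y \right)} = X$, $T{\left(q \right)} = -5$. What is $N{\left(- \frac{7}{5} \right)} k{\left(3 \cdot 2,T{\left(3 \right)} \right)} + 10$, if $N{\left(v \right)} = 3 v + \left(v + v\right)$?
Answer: $-32$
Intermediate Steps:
$N{\left(v \right)} = 5 v$ ($N{\left(v \right)} = 3 v + 2 v = 5 v$)
$N{\left(- \frac{7}{5} \right)} k{\left(3 \cdot 2,T{\left(3 \right)} \right)} + 10 = 5 \left(- \frac{7}{5}\right) 3 \cdot 2 + 10 = 5 \left(\left(-7\right) \frac{1}{5}\right) 6 + 10 = 5 \left(- \frac{7}{5}\right) 6 + 10 = \left(-7\right) 6 + 10 = -42 + 10 = -32$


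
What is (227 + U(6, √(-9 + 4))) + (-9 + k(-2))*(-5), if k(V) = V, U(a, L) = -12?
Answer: 270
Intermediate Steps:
(227 + U(6, √(-9 + 4))) + (-9 + k(-2))*(-5) = (227 - 12) + (-9 - 2)*(-5) = 215 - 11*(-5) = 215 + 55 = 270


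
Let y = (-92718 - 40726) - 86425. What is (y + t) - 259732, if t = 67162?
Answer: -412439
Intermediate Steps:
y = -219869 (y = -133444 - 86425 = -219869)
(y + t) - 259732 = (-219869 + 67162) - 259732 = -152707 - 259732 = -412439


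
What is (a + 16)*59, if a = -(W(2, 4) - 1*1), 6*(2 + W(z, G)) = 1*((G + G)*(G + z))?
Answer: 649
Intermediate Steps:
W(z, G) = -2 + G*(G + z)/3 (W(z, G) = -2 + (1*((G + G)*(G + z)))/6 = -2 + (1*((2*G)*(G + z)))/6 = -2 + (1*(2*G*(G + z)))/6 = -2 + (2*G*(G + z))/6 = -2 + G*(G + z)/3)
a = -5 (a = -((-2 + (⅓)*4² + (⅓)*4*2) - 1*1) = -((-2 + (⅓)*16 + 8/3) - 1) = -((-2 + 16/3 + 8/3) - 1) = -(6 - 1) = -1*5 = -5)
(a + 16)*59 = (-5 + 16)*59 = 11*59 = 649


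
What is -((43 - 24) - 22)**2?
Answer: -9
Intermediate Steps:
-((43 - 24) - 22)**2 = -(19 - 22)**2 = -1*(-3)**2 = -1*9 = -9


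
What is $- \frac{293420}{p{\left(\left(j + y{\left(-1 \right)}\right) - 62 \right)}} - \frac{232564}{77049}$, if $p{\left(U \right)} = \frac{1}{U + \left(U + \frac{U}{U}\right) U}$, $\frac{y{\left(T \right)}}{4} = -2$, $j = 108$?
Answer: $- \frac{34363730954164}{77049} \approx -4.46 \cdot 10^{8}$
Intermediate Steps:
$y{\left(T \right)} = -8$ ($y{\left(T \right)} = 4 \left(-2\right) = -8$)
$p{\left(U \right)} = \frac{1}{U + U \left(1 + U\right)}$ ($p{\left(U \right)} = \frac{1}{U + \left(U + 1\right) U} = \frac{1}{U + \left(1 + U\right) U} = \frac{1}{U + U \left(1 + U\right)}$)
$- \frac{293420}{p{\left(\left(j + y{\left(-1 \right)}\right) - 62 \right)}} - \frac{232564}{77049} = - \frac{293420}{\frac{1}{\left(108 - 8\right) - 62} \frac{1}{2 + \left(\left(108 - 8\right) - 62\right)}} - \frac{232564}{77049} = - \frac{293420}{\frac{1}{100 - 62} \frac{1}{2 + \left(100 - 62\right)}} - \frac{232564}{77049} = - \frac{293420}{\frac{1}{38} \frac{1}{2 + 38}} - \frac{232564}{77049} = - \frac{293420}{\frac{1}{38} \cdot \frac{1}{40}} - \frac{232564}{77049} = - 293420 \frac{1}{\frac{1}{1520}} - \frac{232564}{77049} = \left(-293420\right) 1520 - \frac{232564}{77049} = -445998400 - \frac{232564}{77049} = - \frac{34363730954164}{77049}$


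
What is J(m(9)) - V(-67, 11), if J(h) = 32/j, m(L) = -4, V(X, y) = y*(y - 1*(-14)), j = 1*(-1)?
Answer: -307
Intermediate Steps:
j = -1
V(X, y) = y*(14 + y) (V(X, y) = y*(y + 14) = y*(14 + y))
J(h) = -32 (J(h) = 32/(-1) = 32*(-1) = -32)
J(m(9)) - V(-67, 11) = -32 - 11*(14 + 11) = -32 - 11*25 = -32 - 1*275 = -32 - 275 = -307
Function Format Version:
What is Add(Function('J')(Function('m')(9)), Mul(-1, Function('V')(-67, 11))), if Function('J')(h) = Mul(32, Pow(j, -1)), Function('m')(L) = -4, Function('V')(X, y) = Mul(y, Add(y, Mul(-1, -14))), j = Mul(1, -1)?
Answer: -307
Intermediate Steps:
j = -1
Function('V')(X, y) = Mul(y, Add(14, y)) (Function('V')(X, y) = Mul(y, Add(y, 14)) = Mul(y, Add(14, y)))
Function('J')(h) = -32 (Function('J')(h) = Mul(32, Pow(-1, -1)) = Mul(32, -1) = -32)
Add(Function('J')(Function('m')(9)), Mul(-1, Function('V')(-67, 11))) = Add(-32, Mul(-1, Mul(11, Add(14, 11)))) = Add(-32, Mul(-1, Mul(11, 25))) = Add(-32, Mul(-1, 275)) = Add(-32, -275) = -307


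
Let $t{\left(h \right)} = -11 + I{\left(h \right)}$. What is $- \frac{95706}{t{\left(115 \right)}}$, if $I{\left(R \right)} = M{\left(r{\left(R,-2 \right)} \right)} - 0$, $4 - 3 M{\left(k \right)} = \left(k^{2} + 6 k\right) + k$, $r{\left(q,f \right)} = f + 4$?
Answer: $\frac{287118}{47} \approx 6108.9$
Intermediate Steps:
$r{\left(q,f \right)} = 4 + f$
$M{\left(k \right)} = \frac{4}{3} - \frac{7 k}{3} - \frac{k^{2}}{3}$ ($M{\left(k \right)} = \frac{4}{3} - \frac{\left(k^{2} + 6 k\right) + k}{3} = \frac{4}{3} - \frac{k^{2} + 7 k}{3} = \frac{4}{3} - \left(\frac{k^{2}}{3} + \frac{7 k}{3}\right) = \frac{4}{3} - \frac{7 k}{3} - \frac{k^{2}}{3}$)
$I{\left(R \right)} = - \frac{14}{3}$ ($I{\left(R \right)} = \left(\frac{4}{3} - \frac{7 \left(4 - 2\right)}{3} - \frac{\left(4 - 2\right)^{2}}{3}\right) - 0 = \left(\frac{4}{3} - \frac{14}{3} - \frac{2^{2}}{3}\right) + 0 = \left(\frac{4}{3} - \frac{14}{3} - \frac{4}{3}\right) + 0 = - \frac{14}{3} + 0 = - \frac{14}{3}$)
$t{\left(h \right)} = - \frac{47}{3}$ ($t{\left(h \right)} = -11 - \frac{14}{3} = - \frac{47}{3}$)
$- \frac{95706}{t{\left(115 \right)}} = - \frac{95706}{- \frac{47}{3}} = \left(-95706\right) \left(- \frac{3}{47}\right) = \frac{287118}{47}$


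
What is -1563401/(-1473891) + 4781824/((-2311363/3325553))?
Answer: -23438119330758097189/3406697123433 ≈ -6.8800e+6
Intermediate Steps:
-1563401/(-1473891) + 4781824/((-2311363/3325553)) = -1563401*(-1/1473891) + 4781824/((-2311363*1/3325553)) = 1563401/1473891 + 4781824/(-2311363/3325553) = 1563401/1473891 + 4781824*(-3325553/2311363) = 1563401/1473891 - 15902209148672/2311363 = -23438119330758097189/3406697123433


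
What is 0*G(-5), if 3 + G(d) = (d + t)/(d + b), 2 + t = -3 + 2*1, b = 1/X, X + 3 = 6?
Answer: 0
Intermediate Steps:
X = 3 (X = -3 + 6 = 3)
b = ⅓ (b = 1/3 = ⅓ ≈ 0.33333)
t = -3 (t = -2 + (-3 + 2*1) = -2 + (-3 + 2) = -2 - 1 = -3)
G(d) = -3 + (-3 + d)/(⅓ + d) (G(d) = -3 + (d - 3)/(d + ⅓) = -3 + (-3 + d)/(⅓ + d))
0*G(-5) = 0*(6*(-2 - 1*(-5))/(1 + 3*(-5))) = 0*(6*(-2 + 5)/(1 - 15)) = 0*(6*3/(-14)) = 0*(6*(-1/14)*3) = 0*(-9/7) = 0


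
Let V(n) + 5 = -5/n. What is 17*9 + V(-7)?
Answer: 1041/7 ≈ 148.71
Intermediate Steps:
V(n) = -5 - 5/n
17*9 + V(-7) = 17*9 + (-5 - 5/(-7)) = 153 + (-5 - 5*(-1/7)) = 153 + (-5 + 5/7) = 153 - 30/7 = 1041/7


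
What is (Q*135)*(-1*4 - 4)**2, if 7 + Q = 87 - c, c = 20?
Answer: 518400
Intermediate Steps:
Q = 60 (Q = -7 + (87 - 1*20) = -7 + (87 - 20) = -7 + 67 = 60)
(Q*135)*(-1*4 - 4)**2 = (60*135)*(-1*4 - 4)**2 = 8100*(-4 - 4)**2 = 8100*(-8)**2 = 8100*64 = 518400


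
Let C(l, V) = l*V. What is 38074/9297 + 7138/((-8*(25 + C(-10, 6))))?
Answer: 38511353/1301580 ≈ 29.588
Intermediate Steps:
C(l, V) = V*l
38074/9297 + 7138/((-8*(25 + C(-10, 6)))) = 38074/9297 + 7138/((-8*(25 + 6*(-10)))) = 38074*(1/9297) + 7138/((-8*(25 - 60))) = 38074/9297 + 7138/((-8*(-35))) = 38074/9297 + 7138/280 = 38074/9297 + 7138*(1/280) = 38074/9297 + 3569/140 = 38511353/1301580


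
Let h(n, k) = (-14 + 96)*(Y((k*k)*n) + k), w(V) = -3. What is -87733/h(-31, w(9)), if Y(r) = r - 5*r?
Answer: -87733/91266 ≈ -0.96129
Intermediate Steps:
Y(r) = -4*r
h(n, k) = 82*k - 328*n*k**2 (h(n, k) = (-14 + 96)*(-4*k*k*n + k) = 82*(-4*k**2*n + k) = 82*(-4*n*k**2 + k) = 82*(k - 4*n*k**2) = 82*k - 328*n*k**2)
-87733/h(-31, w(9)) = -87733*(-1/(246*(1 - 4*(-3)*(-31)))) = -87733*(-1/(246*(1 - 372))) = -87733/(82*(-3)*(-371)) = -87733/91266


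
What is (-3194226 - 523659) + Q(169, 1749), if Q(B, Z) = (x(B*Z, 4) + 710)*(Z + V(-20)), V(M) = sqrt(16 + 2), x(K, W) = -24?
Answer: -2518071 + 2058*sqrt(2) ≈ -2.5152e+6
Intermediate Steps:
V(M) = 3*sqrt(2) (V(M) = sqrt(18) = 3*sqrt(2))
Q(B, Z) = 686*Z + 2058*sqrt(2) (Q(B, Z) = (-24 + 710)*(Z + 3*sqrt(2)) = 686*(Z + 3*sqrt(2)) = 686*Z + 2058*sqrt(2))
(-3194226 - 523659) + Q(169, 1749) = (-3194226 - 523659) + (686*1749 + 2058*sqrt(2)) = -3717885 + (1199814 + 2058*sqrt(2)) = -2518071 + 2058*sqrt(2)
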